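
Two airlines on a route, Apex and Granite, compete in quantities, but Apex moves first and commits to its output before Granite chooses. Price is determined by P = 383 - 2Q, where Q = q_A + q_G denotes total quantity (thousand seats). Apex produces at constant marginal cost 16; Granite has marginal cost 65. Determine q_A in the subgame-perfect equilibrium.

Solve by backward induction. Given q_A, the follower Granite maximises π_G = (383 - 2q_A - 2q_G)q_G - 65q_G.
Setting the follower's marginal profit to zero, 318 - 2q_A - 4q_G = 0, i.e. q_G = (318 - 2q_A)/4.
The leader anticipates this reaction. Substituting into P = 383 - 2Q gives P = 224 - q_A, so π_A = (224 - q_A)q_A - 16q_A.
Leader FOC: 208 - 2q_A = 0, so q_A = 104.
Then q_G = (318 - 2·104)/4 = 55/2.

104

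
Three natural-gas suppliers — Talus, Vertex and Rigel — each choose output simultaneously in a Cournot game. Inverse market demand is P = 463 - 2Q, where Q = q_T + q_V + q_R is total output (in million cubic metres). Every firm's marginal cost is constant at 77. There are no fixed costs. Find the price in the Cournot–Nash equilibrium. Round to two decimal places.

A representative firm's profit is π_i = q_i(463 - 2Q) - 77q_i.
Setting ∂π_i/∂q_i = 0 with rivals' quantities fixed: 386 - 4q_i - 2·Σ_{j≠i} q_j = 0.
By symmetry each firm produces the same amount; substituting Σ_{j≠i} q_j = 2q_i yields q_i = 386/8 = 193/4.
Total output Q = 579/4, so price P = 463 - 2·(579/4) = 347/2.

173.50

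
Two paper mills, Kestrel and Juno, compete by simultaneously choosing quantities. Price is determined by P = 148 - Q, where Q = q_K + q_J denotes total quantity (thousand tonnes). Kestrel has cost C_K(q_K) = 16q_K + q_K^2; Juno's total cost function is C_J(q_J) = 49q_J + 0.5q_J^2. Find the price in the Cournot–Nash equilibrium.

97

Kestrel's profit: π_K = (148 - Q)q_K - (16q_K + q_K²). Setting ∂π_K/∂q_K = 0: 132 - 4q_K - (q_J) = 0.
Juno's first-order condition: 99 - 3q_J - (q_K) = 0.
So q_K = (132 - q_J)/4 and q_J = (99 - q_K)/3.
Substituting one into the other gives q_K = 27 and q_J = 24.
Total output Q = 51, so price P = 148 - 51 = 97.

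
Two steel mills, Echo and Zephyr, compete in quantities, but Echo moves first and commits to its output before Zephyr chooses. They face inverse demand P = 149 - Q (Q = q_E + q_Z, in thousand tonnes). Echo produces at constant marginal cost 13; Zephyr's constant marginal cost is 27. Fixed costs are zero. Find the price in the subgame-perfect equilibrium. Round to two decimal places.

50.50

The follower Zephyr best-responds to any q_E: π_Z = (149 - Q)q_Z - 27q_Z.
Follower FOC: 122 - q_E - 2q_Z = 0, so q_Z(q_E) = (122 - q_E)/2.
The leader anticipates this reaction. Substituting into P = 149 - Q gives P = 88 - (1/2)q_E, so π_E = (88 - (1/2)q_E)q_E - 13q_E.
Leader FOC: 75 - q_E = 0, so q_E = 75.
Then q_Z = (122 - 75)/2 = 47/2.
Total output Q = 197/2, so price P = 149 - 197/2 = 101/2.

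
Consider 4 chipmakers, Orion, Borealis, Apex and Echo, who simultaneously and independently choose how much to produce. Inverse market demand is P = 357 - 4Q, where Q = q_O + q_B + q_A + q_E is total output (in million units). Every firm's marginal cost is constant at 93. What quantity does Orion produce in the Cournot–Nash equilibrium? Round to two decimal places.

13.20

A representative firm's profit is π_i = q_i(357 - 4Q) - 93q_i.
Setting ∂π_i/∂q_i = 0 with rivals' quantities fixed: 264 - 8q_i - 4·Σ_{j≠i} q_j = 0.
By symmetry each firm produces the same amount; substituting Σ_{j≠i} q_j = 3q_i yields q_i = 264/20 = 66/5.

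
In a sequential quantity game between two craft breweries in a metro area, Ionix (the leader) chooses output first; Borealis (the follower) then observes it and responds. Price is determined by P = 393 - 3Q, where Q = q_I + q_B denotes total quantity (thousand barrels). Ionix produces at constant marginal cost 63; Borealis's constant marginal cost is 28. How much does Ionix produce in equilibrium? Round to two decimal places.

Solve by backward induction. Given q_I, the follower Borealis maximises π_B = (393 - 3q_I - 3q_B)q_B - 28q_B.
Setting the follower's marginal profit to zero, 365 - 3q_I - 6q_B = 0, i.e. q_B = (365 - 3q_I)/6.
Ionix substitutes q_B(q_I) into its own profit: π_I = q_I(393 - 3q_I - (365 - 3q_I)/2) - 63q_I = (421/2 - (3/2)q_I)q_I - 63q_I.
Leader FOC: 295/2 - 3q_I = 0, so q_I = 295/6.
Then q_B = (365 - 3·(295/6))/6 = 145/4.

49.17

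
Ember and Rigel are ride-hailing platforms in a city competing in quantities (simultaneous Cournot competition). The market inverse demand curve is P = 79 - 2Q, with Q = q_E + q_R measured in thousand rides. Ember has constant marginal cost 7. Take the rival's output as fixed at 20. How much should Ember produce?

8

With the rival's output fixed at 20, Ember's profit is π_E = (79 - 2·20 - 2q_E)q_E - (7q_E) = (39 - 2q_E)q_E - (7q_E).
∂π_E/∂q_E = 32 - 4q_E = 0, so q_E = 8.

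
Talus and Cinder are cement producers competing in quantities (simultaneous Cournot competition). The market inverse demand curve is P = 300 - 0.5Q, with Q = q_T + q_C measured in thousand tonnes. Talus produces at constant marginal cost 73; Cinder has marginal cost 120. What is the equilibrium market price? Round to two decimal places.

Talus's profit: π_T = (300 - 0.5Q)q_T - (73q_T). Setting ∂π_T/∂q_T = 0: 227 - q_T - (1/2)(q_C) = 0.
Cinder's profit: π_C = (300 - 0.5Q)q_C - (120q_C). Setting ∂π_C/∂q_C = 0: 180 - q_C - (1/2)(q_T) = 0.
So q_T = (227 - (1/2)q_C) and q_C = (180 - (1/2)q_T).
Substituting one into the other gives q_T = 548/3 and q_C = 266/3.
Total output Q = 814/3, so price P = 300 - (1/2)·(814/3) = 493/3.

164.33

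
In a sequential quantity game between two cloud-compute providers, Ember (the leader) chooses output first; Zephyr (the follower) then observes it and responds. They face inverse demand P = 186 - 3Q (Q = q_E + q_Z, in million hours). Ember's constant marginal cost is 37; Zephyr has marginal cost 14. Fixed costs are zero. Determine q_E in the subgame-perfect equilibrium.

21

The follower Zephyr best-responds to any q_E: π_Z = (186 - 3Q)q_Z - 14q_Z.
Follower FOC: 172 - 3q_E - 6q_Z = 0, so q_Z(q_E) = (172 - 3q_E)/6.
Ember substitutes q_Z(q_E) into its own profit: π_E = q_E(186 - 3q_E - (172 - 3q_E)/2) - 37q_E = (100 - (3/2)q_E)q_E - 37q_E.
Leader FOC: 63 - 3q_E = 0, so q_E = 21.
Then q_Z = (172 - 3·21)/6 = 109/6.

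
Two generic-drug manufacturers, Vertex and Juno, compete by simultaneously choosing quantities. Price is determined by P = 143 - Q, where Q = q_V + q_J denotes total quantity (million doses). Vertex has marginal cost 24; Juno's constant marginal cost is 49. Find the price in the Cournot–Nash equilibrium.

72

Vertex's profit: π_V = (143 - Q)q_V - (24q_V). Setting ∂π_V/∂q_V = 0: 119 - 2q_V - (q_J) = 0.
Juno's profit: π_J = (143 - Q)q_J - (49q_J). Setting ∂π_J/∂q_J = 0: 94 - 2q_J - (q_V) = 0.
Best responses: q_V = (119 - q_J)/2, q_J = (94 - q_V)/2.
Solving the pair: q_V = 48, q_J = 23.
Total output Q = 71, so price P = 143 - 71 = 72.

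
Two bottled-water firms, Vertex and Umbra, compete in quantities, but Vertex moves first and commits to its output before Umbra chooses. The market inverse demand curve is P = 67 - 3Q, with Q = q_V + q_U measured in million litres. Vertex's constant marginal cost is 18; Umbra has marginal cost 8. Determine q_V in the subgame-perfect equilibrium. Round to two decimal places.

6.50

Solve by backward induction. Given q_V, the follower Umbra maximises π_U = (67 - 3q_V - 3q_U)q_U - 8q_U.
∂π_U/∂q_U = 59 - 3q_V - 6q_U = 0 gives the reaction function q_U = (59 - 3q_V)/6.
The leader anticipates this reaction. Substituting into P = 67 - 3Q gives P = 75/2 - (3/2)q_V, so π_V = (75/2 - (3/2)q_V)q_V - 18q_V.
Leader FOC: 39/2 - 3q_V = 0, so q_V = 13/2.
Then q_U = (59 - 3·(13/2))/6 = 79/12.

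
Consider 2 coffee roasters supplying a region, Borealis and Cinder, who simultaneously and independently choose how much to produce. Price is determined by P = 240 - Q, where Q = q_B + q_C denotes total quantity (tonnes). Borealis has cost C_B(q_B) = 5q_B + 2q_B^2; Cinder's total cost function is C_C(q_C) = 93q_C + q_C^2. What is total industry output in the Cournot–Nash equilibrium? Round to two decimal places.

62.61

Borealis's profit: π_B = (240 - Q)q_B - (5q_B + 2q_B²). Setting ∂π_B/∂q_B = 0: 235 - 6q_B - (q_C) = 0.
Cinder's first-order condition: 147 - 4q_C - (q_B) = 0.
Best responses: q_B = (235 - q_C)/6, q_C = (147 - q_B)/4.
Solving the pair: q_B = 793/23, q_C = 647/23.
Total output Q = 793/23 + 647/23 = 1440/23.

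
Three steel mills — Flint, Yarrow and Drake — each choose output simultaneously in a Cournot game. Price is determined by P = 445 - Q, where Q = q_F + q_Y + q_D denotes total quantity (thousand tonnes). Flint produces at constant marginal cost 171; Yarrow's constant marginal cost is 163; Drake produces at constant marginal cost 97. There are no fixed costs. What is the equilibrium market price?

Flint's profit: π_F = (445 - Q)q_F - (171q_F). Setting ∂π_F/∂q_F = 0: 274 - 2q_F - (q_Y + q_D) = 0.
Yarrow's profit: π_Y = (445 - Q)q_Y - (163q_Y). Setting ∂π_Y/∂q_Y = 0: 282 - 2q_Y - (q_F + q_D) = 0.
Drake's first-order condition: 348 - 2q_D - (q_F + q_Y) = 0.
Summing all 3 equations gives 904 − 4Q = 0, hence Q = 226.
Back-substituting: q_F = (274 − 226) = 48, q_Y = (282 − 226) = 56, q_D = (348 − 226) = 122.
Total output Q = 226, so price P = 445 - 226 = 219.

219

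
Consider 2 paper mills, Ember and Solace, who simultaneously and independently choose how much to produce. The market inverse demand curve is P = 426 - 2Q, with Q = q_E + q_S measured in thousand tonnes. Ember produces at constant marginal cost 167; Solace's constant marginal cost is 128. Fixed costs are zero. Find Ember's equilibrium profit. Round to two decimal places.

2688.89

Ember's profit: π_E = (426 - 2Q)q_E - (167q_E). Setting ∂π_E/∂q_E = 0: 259 - 4q_E - 2(q_S) = 0.
Solace's first-order condition: 298 - 4q_S - 2(q_E) = 0.
So q_E = (259 - 2q_S)/4 and q_S = (298 - 2q_E)/4.
Substituting one into the other gives q_E = 110/3 and q_S = 337/6.
Price P = 426 - 2·(557/6) = 721/3.
Ember's profit: (721/3 - 167)·(110/3) = 2688.8889.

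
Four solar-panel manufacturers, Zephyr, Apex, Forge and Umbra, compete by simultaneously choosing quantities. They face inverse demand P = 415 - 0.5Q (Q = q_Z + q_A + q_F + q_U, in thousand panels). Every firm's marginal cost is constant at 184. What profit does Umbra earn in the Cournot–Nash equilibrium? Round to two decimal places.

A representative firm's profit is π_i = q_i(415 - 0.5Q) - 184q_i.
Setting ∂π_i/∂q_i = 0 with rivals' quantities fixed: 231 - q_i - (1/2)·Σ_{j≠i} q_j = 0.
By symmetry each firm produces the same amount; substituting Σ_{j≠i} q_j = 3q_i yields q_i = 231/(5/2) = 462/5.
Price P = 415 - (1/2)·(1848/5) = 1151/5.
Umbra's profit: (1151/5 - 184)·(462/5) = 4268.8800.

4268.88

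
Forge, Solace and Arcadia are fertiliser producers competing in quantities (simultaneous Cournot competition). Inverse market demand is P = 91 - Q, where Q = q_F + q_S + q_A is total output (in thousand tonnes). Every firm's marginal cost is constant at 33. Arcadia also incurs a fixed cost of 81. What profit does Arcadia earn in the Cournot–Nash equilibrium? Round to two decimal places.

Each firm earns π_i = (91 - Q)q_i - 33q_i.
First-order condition (treating rivals' output as given): 58 - 2q_i - Σ_{j≠i} q_j = 0.
By symmetry each firm produces the same amount; substituting Σ_{j≠i} q_j = 2q_i yields q_i = 58/4 = 29/2.
Price P = 91 - 87/2 = 95/2.
Arcadia's profit: (95/2 - 33)·(29/2) - 81 = 517/4.

129.25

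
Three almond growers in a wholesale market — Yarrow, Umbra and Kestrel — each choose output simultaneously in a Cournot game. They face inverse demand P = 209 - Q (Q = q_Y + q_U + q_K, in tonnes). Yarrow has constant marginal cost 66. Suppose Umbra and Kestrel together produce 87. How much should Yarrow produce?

With rivals' combined output fixed at 87, Yarrow's profit is π_Y = (209 - 87 - q_Y)q_Y - (66q_Y) = (122 - q_Y)q_Y - (66q_Y).
∂π_Y/∂q_Y = 56 - 2q_Y = 0, so q_Y = 28.

28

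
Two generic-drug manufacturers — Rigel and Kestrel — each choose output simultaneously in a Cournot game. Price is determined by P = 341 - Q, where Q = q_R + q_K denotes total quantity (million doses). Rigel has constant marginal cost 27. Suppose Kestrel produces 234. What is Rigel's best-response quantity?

With the rival's output fixed at 234, Rigel's profit is π_R = (341 - 234 - q_R)q_R - (27q_R) = (107 - q_R)q_R - (27q_R).
∂π_R/∂q_R = 80 - 2q_R = 0, so q_R = 40.

40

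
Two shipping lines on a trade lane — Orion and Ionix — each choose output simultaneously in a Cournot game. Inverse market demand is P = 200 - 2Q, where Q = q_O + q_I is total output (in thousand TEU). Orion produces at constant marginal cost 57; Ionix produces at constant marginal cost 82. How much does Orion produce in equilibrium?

Orion's profit: π_O = (200 - 2Q)q_O - (57q_O). Setting ∂π_O/∂q_O = 0: 143 - 4q_O - 2(q_I) = 0.
Ionix's profit: π_I = (200 - 2Q)q_I - (82q_I). Setting ∂π_I/∂q_I = 0: 118 - 4q_I - 2(q_O) = 0.
Best responses: q_O = (143 - 2q_I)/4, q_I = (118 - 2q_O)/4.
Substituting one into the other gives q_O = 28 and q_I = 31/2.

28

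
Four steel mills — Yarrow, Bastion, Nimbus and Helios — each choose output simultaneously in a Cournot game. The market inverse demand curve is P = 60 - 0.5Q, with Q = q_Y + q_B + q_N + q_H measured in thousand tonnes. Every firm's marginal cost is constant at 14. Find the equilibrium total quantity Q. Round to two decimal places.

Each firm earns π_i = (60 - 0.5Q)q_i - 14q_i.
Setting ∂π_i/∂q_i = 0 with rivals' quantities fixed: 46 - q_i - (1/2)·Σ_{j≠i} q_j = 0.
With identical firms every q_j equals q_i, so Σ_{j≠i} q_j = 3q_i and 46 = (5/2)q_i, giving q_i = 92/5.
Total output Q = 92/5 + 92/5 + 92/5 + 92/5 = 368/5.

73.60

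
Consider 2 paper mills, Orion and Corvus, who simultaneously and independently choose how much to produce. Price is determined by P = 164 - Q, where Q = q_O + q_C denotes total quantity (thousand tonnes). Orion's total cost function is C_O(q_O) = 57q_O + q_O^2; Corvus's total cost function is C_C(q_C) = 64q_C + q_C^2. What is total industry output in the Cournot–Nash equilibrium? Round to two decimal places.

Orion's profit: π_O = (164 - Q)q_O - (57q_O + q_O²). Setting ∂π_O/∂q_O = 0: 107 - 4q_O - (q_C) = 0.
Corvus's first-order condition: 100 - 4q_C - (q_O) = 0.
Best responses: q_O = (107 - q_C)/4, q_C = (100 - q_O)/4.
Solving the pair: q_O = 328/15, q_C = 293/15.
Total output Q = 328/15 + 293/15 = 207/5.

41.40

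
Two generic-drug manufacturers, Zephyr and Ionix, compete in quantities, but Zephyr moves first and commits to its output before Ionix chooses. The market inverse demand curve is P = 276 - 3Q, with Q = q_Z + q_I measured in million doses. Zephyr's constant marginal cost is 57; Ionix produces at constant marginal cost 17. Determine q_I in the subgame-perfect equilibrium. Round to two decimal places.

Solve by backward induction. Given q_Z, the follower Ionix maximises π_I = (276 - 3q_Z - 3q_I)q_I - 17q_I.
Setting the follower's marginal profit to zero, 259 - 3q_Z - 6q_I = 0, i.e. q_I = (259 - 3q_Z)/6.
The leader anticipates this reaction. Substituting into P = 276 - 3Q gives P = 293/2 - (3/2)q_Z, so π_Z = (293/2 - (3/2)q_Z)q_Z - 57q_Z.
Leader FOC: 179/2 - 3q_Z = 0, so q_Z = 179/6.
Then q_I = (259 - 3·(179/6))/6 = 113/4.

28.25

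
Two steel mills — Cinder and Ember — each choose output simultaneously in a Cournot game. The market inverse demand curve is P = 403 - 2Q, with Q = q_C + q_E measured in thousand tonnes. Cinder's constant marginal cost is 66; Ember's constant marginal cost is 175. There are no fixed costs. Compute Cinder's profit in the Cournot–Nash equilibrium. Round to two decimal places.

11050.89

Cinder's profit: π_C = (403 - 2Q)q_C - (66q_C). Setting ∂π_C/∂q_C = 0: 337 - 4q_C - 2(q_E) = 0.
Ember's first-order condition: 228 - 4q_E - 2(q_C) = 0.
Rearranging gives the reaction functions q_C = (337 - 2q_E)/4 and q_E = (228 - 2q_C)/4.
Solving the pair: q_C = 223/3, q_E = 119/6.
Price P = 403 - 2·(565/6) = 644/3.
Cinder's profit: (644/3 - 66)·(223/3) = 11050.8889.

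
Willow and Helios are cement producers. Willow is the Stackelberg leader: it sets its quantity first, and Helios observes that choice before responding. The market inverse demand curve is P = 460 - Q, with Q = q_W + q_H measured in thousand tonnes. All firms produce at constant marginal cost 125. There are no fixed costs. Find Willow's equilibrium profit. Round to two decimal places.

The follower Helios best-responds to any q_W: π_H = (460 - Q)q_H - 125q_H.
Setting the follower's marginal profit to zero, 335 - q_W - 2q_H = 0, i.e. q_H = (335 - q_W)/2.
The leader anticipates this reaction. Substituting into P = 460 - Q gives P = 585/2 - (1/2)q_W, so π_W = (585/2 - (1/2)q_W)q_W - 125q_W.
The leader's first-order condition 335/2 - q_W = 0 yields q_W = 335/2.
Then q_H = (335 - 335/2)/2 = 335/4.
Price P = 460 - 1005/4 = 835/4.
Willow's profit: (835/4 - 125)·(335/2) = 14028.1250.

14028.13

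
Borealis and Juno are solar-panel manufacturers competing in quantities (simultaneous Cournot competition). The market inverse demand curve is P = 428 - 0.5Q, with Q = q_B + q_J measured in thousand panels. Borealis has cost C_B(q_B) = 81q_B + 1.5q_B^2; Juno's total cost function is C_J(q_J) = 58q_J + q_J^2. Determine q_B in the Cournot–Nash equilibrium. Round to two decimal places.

Borealis's profit: π_B = (428 - 0.5Q)q_B - (81q_B + (3/2)q_B²). Setting ∂π_B/∂q_B = 0: 347 - 4q_B - (1/2)(q_J) = 0.
Juno's first-order condition: 370 - 3q_J - (1/2)(q_B) = 0.
So q_B = (347 - (1/2)q_J)/4 and q_J = (370 - (1/2)q_B)/3.
Substituting one into the other gives q_B = 72.8511 and q_J = 111.1915.

72.85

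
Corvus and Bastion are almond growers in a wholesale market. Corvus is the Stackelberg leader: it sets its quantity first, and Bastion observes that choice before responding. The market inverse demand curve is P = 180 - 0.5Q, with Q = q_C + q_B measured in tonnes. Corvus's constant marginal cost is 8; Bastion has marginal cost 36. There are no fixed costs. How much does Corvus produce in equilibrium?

200

The follower Bastion best-responds to any q_C: π_B = (180 - 0.5Q)q_B - 36q_B.
Setting the follower's marginal profit to zero, 144 - (1/2)q_C - q_B = 0, i.e. q_B = (144 - (1/2)q_C).
The leader anticipates this reaction. Substituting into P = 180 - 0.5Q gives P = 108 - (1/4)q_C, so π_C = (108 - (1/4)q_C)q_C - 8q_C.
The leader's first-order condition 100 - (1/2)q_C = 0 yields q_C = 200.
Then q_B = (144 - (1/2)·200) = 44.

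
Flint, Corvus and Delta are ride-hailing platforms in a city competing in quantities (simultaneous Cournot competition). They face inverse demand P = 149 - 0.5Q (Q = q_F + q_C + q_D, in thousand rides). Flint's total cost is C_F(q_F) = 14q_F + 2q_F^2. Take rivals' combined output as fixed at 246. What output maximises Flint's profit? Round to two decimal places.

2.40

With rivals' combined output fixed at 246, Flint's profit is π_F = (149 - (1/2)·246 - (1/2)q_F)q_F - (14q_F + 2q_F²) = (26 - (1/2)q_F)q_F - (14q_F + 2q_F²).
∂π_F/∂q_F = 12 - 5q_F = 0, so q_F = 12/5.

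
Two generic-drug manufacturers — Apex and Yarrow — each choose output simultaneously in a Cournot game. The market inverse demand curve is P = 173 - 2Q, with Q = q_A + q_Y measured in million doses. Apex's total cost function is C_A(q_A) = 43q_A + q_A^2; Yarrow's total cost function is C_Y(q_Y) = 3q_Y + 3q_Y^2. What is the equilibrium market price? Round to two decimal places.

Apex's profit: π_A = (173 - 2Q)q_A - (43q_A + q_A²). Setting ∂π_A/∂q_A = 0: 130 - 6q_A - 2(q_Y) = 0.
Yarrow's first-order condition: 170 - 10q_Y - 2(q_A) = 0.
Best responses: q_A = (130 - 2q_Y)/6, q_Y = (170 - 2q_A)/10.
Solving the pair: q_A = 120/7, q_Y = 95/7.
Total output Q = 215/7, so price P = 173 - 2·(215/7) = 781/7.

111.57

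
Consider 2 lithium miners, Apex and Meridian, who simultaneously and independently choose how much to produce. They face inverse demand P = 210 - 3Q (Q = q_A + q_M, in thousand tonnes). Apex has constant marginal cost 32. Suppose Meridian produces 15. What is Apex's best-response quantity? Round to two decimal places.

22.17

With the rival's output fixed at 15, Apex's profit is π_A = (210 - 3·15 - 3q_A)q_A - (32q_A) = (165 - 3q_A)q_A - (32q_A).
∂π_A/∂q_A = 133 - 6q_A = 0, so q_A = 133/6.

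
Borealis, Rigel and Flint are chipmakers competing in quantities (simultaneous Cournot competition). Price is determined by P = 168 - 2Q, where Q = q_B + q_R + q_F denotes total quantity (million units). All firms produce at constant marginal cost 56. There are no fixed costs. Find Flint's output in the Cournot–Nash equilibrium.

Each firm earns π_i = (168 - 2Q)q_i - 56q_i.
First-order condition (treating rivals' output as given): 112 - 4q_i - 2·Σ_{j≠i} q_j = 0.
With identical firms every q_j equals q_i, so Σ_{j≠i} q_j = 2q_i and 112 = 8q_i, giving q_i = 14.

14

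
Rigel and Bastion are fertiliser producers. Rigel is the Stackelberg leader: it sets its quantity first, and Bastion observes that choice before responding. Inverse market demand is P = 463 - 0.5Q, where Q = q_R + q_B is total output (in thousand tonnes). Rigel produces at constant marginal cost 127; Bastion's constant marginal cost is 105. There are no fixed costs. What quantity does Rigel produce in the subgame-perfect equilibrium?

The follower Bastion best-responds to any q_R: π_B = (463 - 0.5Q)q_B - 105q_B.
Setting the follower's marginal profit to zero, 358 - (1/2)q_R - q_B = 0, i.e. q_B = (358 - (1/2)q_R).
Rigel substitutes q_B(q_R) into its own profit: π_R = q_R(463 - (1/2)q_R - (358 - (1/2)q_R)/2) - 127q_R = (284 - (1/4)q_R)q_R - 127q_R.
Leader FOC: 157 - (1/2)q_R = 0, so q_R = 314.
Then q_B = (358 - (1/2)·314) = 201.

314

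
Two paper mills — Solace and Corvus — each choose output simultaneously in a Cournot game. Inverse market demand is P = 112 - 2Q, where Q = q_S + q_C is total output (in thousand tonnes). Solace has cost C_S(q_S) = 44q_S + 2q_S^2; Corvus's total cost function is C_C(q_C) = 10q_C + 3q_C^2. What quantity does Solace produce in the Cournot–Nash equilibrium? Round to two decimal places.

Solace's profit: π_S = (112 - 2Q)q_S - (44q_S + 2q_S²). Setting ∂π_S/∂q_S = 0: 68 - 8q_S - 2(q_C) = 0.
Corvus's first-order condition: 102 - 10q_C - 2(q_S) = 0.
Best responses: q_S = (68 - 2q_C)/8, q_C = (102 - 2q_S)/10.
Solving the pair: q_S = 119/19, q_C = 170/19.

6.26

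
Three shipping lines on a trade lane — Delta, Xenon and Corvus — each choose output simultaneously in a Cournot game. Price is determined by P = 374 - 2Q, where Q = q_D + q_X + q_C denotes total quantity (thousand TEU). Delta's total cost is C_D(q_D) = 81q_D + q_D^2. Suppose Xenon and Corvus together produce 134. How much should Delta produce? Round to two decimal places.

4.17

With rivals' combined output fixed at 134, Delta's profit is π_D = (374 - 2·134 - 2q_D)q_D - (81q_D + q_D²) = (106 - 2q_D)q_D - (81q_D + q_D²).
∂π_D/∂q_D = 25 - 6q_D = 0, so q_D = 25/6.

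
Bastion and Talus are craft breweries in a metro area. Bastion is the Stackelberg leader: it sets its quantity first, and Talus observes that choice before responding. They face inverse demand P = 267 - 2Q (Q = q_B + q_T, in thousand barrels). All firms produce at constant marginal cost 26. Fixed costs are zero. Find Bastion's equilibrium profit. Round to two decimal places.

The follower Talus best-responds to any q_B: π_T = (267 - 2Q)q_T - 26q_T.
Follower FOC: 241 - 2q_B - 4q_T = 0, so q_T(q_B) = (241 - 2q_B)/4.
Bastion substitutes q_T(q_B) into its own profit: π_B = q_B(267 - 2q_B - (241 - 2q_B)/2) - 26q_B = (293/2 - q_B)q_B - 26q_B.
The leader's first-order condition 241/2 - 2q_B = 0 yields q_B = 241/4.
Then q_T = (241 - 2·(241/4))/4 = 241/8.
Price P = 267 - 2·(723/8) = 345/4.
Bastion's profit: (345/4 - 26)·(241/4) = 3630.0625.

3630.06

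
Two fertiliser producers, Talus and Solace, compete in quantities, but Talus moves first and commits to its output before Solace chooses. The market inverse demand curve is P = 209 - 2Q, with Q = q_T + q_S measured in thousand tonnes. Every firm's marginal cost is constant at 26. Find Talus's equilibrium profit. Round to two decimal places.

2093.06

Solve by backward induction. Given q_T, the follower Solace maximises π_S = (209 - 2q_T - 2q_S)q_S - 26q_S.
∂π_S/∂q_S = 183 - 2q_T - 4q_S = 0 gives the reaction function q_S = (183 - 2q_T)/4.
Talus substitutes q_S(q_T) into its own profit: π_T = q_T(209 - 2q_T - (183 - 2q_T)/2) - 26q_T = (235/2 - q_T)q_T - 26q_T.
Maximising: ∂π_T/∂q_T = 183/2 - 2q_T = 0, giving q_T = 183/4.
Then q_S = (183 - 2·(183/4))/4 = 183/8.
Price P = 209 - 2·(549/8) = 287/4.
Talus's profit: (287/4 - 26)·(183/4) = 2093.0625.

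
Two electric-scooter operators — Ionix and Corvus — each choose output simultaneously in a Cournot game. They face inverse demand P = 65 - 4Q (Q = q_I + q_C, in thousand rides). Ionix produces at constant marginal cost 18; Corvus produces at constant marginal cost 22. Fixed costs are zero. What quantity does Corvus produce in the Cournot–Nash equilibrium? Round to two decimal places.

3.25

Ionix's profit: π_I = (65 - 4Q)q_I - (18q_I). Setting ∂π_I/∂q_I = 0: 47 - 8q_I - 4(q_C) = 0.
Corvus's first-order condition: 43 - 8q_C - 4(q_I) = 0.
Best responses: q_I = (47 - 4q_C)/8, q_C = (43 - 4q_I)/8.
Substituting one into the other gives q_I = 17/4 and q_C = 13/4.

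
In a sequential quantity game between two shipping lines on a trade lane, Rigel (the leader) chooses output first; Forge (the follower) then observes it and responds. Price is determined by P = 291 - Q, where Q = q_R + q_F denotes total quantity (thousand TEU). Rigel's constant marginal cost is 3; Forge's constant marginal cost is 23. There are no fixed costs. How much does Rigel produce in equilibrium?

154

The follower Forge best-responds to any q_R: π_F = (291 - Q)q_F - 23q_F.
Setting the follower's marginal profit to zero, 268 - q_R - 2q_F = 0, i.e. q_F = (268 - q_R)/2.
The leader anticipates this reaction. Substituting into P = 291 - Q gives P = 157 - (1/2)q_R, so π_R = (157 - (1/2)q_R)q_R - 3q_R.
Maximising: ∂π_R/∂q_R = 154 - q_R = 0, giving q_R = 154.
Then q_F = (268 - 154)/2 = 57.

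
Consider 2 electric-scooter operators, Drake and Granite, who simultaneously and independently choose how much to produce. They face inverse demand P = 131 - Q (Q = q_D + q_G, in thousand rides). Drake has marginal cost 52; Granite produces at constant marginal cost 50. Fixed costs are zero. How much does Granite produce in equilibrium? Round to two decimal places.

Drake's profit: π_D = (131 - Q)q_D - (52q_D). Setting ∂π_D/∂q_D = 0: 79 - 2q_D - (q_G) = 0.
Granite's profit: π_G = (131 - Q)q_G - (50q_G). Setting ∂π_G/∂q_G = 0: 81 - 2q_G - (q_D) = 0.
Best responses: q_D = (79 - q_G)/2, q_G = (81 - q_D)/2.
Substituting one into the other gives q_D = 77/3 and q_G = 83/3.

27.67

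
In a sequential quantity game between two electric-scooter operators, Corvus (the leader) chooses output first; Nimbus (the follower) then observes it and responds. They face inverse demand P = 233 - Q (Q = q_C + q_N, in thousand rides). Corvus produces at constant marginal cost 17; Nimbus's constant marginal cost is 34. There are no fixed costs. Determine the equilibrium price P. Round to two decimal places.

The follower Nimbus best-responds to any q_C: π_N = (233 - Q)q_N - 34q_N.
Setting the follower's marginal profit to zero, 199 - q_C - 2q_N = 0, i.e. q_N = (199 - q_C)/2.
Corvus substitutes q_N(q_C) into its own profit: π_C = q_C(233 - q_C - (199 - q_C)/2) - 17q_C = (267/2 - (1/2)q_C)q_C - 17q_C.
Maximising: ∂π_C/∂q_C = 233/2 - q_C = 0, giving q_C = 233/2.
Then q_N = (199 - 233/2)/2 = 165/4.
Total output Q = 631/4, so price P = 233 - 631/4 = 301/4.

75.25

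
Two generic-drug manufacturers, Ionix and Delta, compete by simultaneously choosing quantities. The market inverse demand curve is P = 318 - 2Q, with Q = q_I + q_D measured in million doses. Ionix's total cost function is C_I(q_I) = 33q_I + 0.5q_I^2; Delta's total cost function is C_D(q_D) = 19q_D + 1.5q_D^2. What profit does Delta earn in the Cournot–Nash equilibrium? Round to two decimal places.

Ionix's profit: π_I = (318 - 2Q)q_I - (33q_I + (1/2)q_I²). Setting ∂π_I/∂q_I = 0: 285 - 5q_I - 2(q_D) = 0.
Delta's profit: π_D = (318 - 2Q)q_D - (19q_D + (3/2)q_D²). Setting ∂π_D/∂q_D = 0: 299 - 7q_D - 2(q_I) = 0.
Best responses: q_I = (285 - 2q_D)/5, q_D = (299 - 2q_I)/7.
Solving the pair: q_I = 1397/31, q_D = 925/31.
Price P = 318 - 2·74.9032 = 168.1935.
Delta's profit: 168.1935·(925/31) - 19·(925/31) - (3/2)(925/31)² = 3116.2201.

3116.22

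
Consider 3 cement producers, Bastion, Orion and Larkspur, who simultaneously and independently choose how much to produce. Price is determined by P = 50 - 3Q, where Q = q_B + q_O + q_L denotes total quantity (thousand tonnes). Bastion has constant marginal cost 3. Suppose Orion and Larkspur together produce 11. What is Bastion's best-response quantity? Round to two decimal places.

2.33

With rivals' combined output fixed at 11, Bastion's profit is π_B = (50 - 3·11 - 3q_B)q_B - (3q_B) = (17 - 3q_B)q_B - (3q_B).
∂π_B/∂q_B = 14 - 6q_B = 0, so q_B = 7/3.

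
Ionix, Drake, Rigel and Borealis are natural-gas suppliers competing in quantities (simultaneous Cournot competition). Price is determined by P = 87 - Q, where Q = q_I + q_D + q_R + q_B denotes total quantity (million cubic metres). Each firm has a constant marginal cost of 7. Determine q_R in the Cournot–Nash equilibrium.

Each firm earns π_i = (87 - Q)q_i - 7q_i.
Setting ∂π_i/∂q_i = 0 with rivals' quantities fixed: 80 - 2q_i - Σ_{j≠i} q_j = 0.
By symmetry each firm produces the same amount; substituting Σ_{j≠i} q_j = 3q_i yields q_i = 80/5 = 16.

16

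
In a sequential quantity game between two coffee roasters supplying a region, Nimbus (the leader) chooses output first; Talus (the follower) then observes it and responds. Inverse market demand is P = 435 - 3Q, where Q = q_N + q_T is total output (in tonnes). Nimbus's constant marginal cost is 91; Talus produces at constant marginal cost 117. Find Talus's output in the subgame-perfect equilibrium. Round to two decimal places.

22.17

The follower Talus best-responds to any q_N: π_T = (435 - 3Q)q_T - 117q_T.
Setting the follower's marginal profit to zero, 318 - 3q_N - 6q_T = 0, i.e. q_T = (318 - 3q_N)/6.
The leader anticipates this reaction. Substituting into P = 435 - 3Q gives P = 276 - (3/2)q_N, so π_N = (276 - (3/2)q_N)q_N - 91q_N.
Maximising: ∂π_N/∂q_N = 185 - 3q_N = 0, giving q_N = 185/3.
Then q_T = (318 - 3·(185/3))/6 = 133/6.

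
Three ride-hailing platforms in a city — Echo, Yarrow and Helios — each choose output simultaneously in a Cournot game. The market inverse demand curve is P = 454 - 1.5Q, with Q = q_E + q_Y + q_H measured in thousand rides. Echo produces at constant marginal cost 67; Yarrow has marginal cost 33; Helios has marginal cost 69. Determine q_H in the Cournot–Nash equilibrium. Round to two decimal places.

57.83

Echo's profit: π_E = (454 - 1.5Q)q_E - (67q_E). Setting ∂π_E/∂q_E = 0: 387 - 3q_E - (3/2)(q_Y + q_H) = 0.
Yarrow's first-order condition: 421 - 3q_Y - (3/2)(q_E + q_H) = 0.
Helios's profit: π_H = (454 - 1.5Q)q_H - (69q_H). Setting ∂π_H/∂q_H = 0: 385 - 3q_H - (3/2)(q_E + q_Y) = 0.
Adding the 3 first-order conditions: 1193 − 6Q = 0, so Q = 1193/6.
Back-substituting: q_E = (387 − 1193/4)/(3/2) = 355/6, q_Y = (421 − 1193/4)/(3/2) = 491/6, q_H = (385 − 1193/4)/(3/2) = 347/6.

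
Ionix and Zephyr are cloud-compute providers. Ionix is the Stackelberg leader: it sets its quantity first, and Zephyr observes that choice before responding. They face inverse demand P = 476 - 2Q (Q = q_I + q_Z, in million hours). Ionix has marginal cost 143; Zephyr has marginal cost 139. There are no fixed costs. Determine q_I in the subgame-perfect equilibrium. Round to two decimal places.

82.25

Solve by backward induction. Given q_I, the follower Zephyr maximises π_Z = (476 - 2q_I - 2q_Z)q_Z - 139q_Z.
Setting the follower's marginal profit to zero, 337 - 2q_I - 4q_Z = 0, i.e. q_Z = (337 - 2q_I)/4.
The leader anticipates this reaction. Substituting into P = 476 - 2Q gives P = 615/2 - q_I, so π_I = (615/2 - q_I)q_I - 143q_I.
The leader's first-order condition 329/2 - 2q_I = 0 yields q_I = 329/4.
Then q_Z = (337 - 2·(329/4))/4 = 345/8.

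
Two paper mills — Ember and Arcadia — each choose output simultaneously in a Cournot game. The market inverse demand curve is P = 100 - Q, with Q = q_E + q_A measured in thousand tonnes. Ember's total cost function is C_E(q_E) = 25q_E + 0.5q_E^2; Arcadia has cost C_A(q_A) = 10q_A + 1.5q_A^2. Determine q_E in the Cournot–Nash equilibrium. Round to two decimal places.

Ember's profit: π_E = (100 - Q)q_E - (25q_E + (1/2)q_E²). Setting ∂π_E/∂q_E = 0: 75 - 3q_E - (q_A) = 0.
Arcadia's profit: π_A = (100 - Q)q_A - (10q_A + (3/2)q_A²). Setting ∂π_A/∂q_A = 0: 90 - 5q_A - (q_E) = 0.
So q_E = (75 - q_A)/3 and q_A = (90 - q_E)/5.
Substituting one into the other gives q_E = 285/14 and q_A = 195/14.

20.36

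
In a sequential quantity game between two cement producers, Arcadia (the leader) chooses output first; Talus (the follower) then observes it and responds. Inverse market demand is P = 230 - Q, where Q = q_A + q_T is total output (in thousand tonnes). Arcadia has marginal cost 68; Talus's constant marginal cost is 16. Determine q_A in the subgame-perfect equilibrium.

The follower Talus best-responds to any q_A: π_T = (230 - Q)q_T - 16q_T.
Setting the follower's marginal profit to zero, 214 - q_A - 2q_T = 0, i.e. q_T = (214 - q_A)/2.
The leader anticipates this reaction. Substituting into P = 230 - Q gives P = 123 - (1/2)q_A, so π_A = (123 - (1/2)q_A)q_A - 68q_A.
Leader FOC: 55 - q_A = 0, so q_A = 55.
Then q_T = (214 - 55)/2 = 159/2.

55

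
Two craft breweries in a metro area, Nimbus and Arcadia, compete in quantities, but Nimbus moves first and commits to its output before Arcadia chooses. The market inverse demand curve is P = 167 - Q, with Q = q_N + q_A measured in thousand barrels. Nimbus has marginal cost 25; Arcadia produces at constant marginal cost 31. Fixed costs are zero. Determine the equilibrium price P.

The follower Arcadia best-responds to any q_N: π_A = (167 - Q)q_A - 31q_A.
Follower FOC: 136 - q_N - 2q_A = 0, so q_A(q_N) = (136 - q_N)/2.
Nimbus substitutes q_A(q_N) into its own profit: π_N = q_N(167 - q_N - (136 - q_N)/2) - 25q_N = (99 - (1/2)q_N)q_N - 25q_N.
The leader's first-order condition 74 - q_N = 0 yields q_N = 74.
Then q_A = (136 - 74)/2 = 31.
Total output Q = 105, so price P = 167 - 105 = 62.

62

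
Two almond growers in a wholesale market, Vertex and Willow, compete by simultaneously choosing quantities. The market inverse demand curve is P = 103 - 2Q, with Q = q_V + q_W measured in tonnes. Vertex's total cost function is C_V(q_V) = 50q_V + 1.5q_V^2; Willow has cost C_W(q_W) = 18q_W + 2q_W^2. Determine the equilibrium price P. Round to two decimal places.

74.42

Vertex's profit: π_V = (103 - 2Q)q_V - (50q_V + (3/2)q_V²). Setting ∂π_V/∂q_V = 0: 53 - 7q_V - 2(q_W) = 0.
Willow's first-order condition: 85 - 8q_W - 2(q_V) = 0.
Best responses: q_V = (53 - 2q_W)/7, q_W = (85 - 2q_V)/8.
Solving the pair: q_V = 127/26, q_W = 489/52.
Total output Q = 743/52, so price P = 103 - 2·(743/52) = 1935/26.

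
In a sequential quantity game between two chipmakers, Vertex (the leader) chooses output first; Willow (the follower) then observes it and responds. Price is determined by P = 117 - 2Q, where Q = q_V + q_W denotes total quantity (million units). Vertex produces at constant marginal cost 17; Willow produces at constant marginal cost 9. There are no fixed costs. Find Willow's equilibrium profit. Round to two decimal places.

Solve by backward induction. Given q_V, the follower Willow maximises π_W = (117 - 2q_V - 2q_W)q_W - 9q_W.
Setting the follower's marginal profit to zero, 108 - 2q_V - 4q_W = 0, i.e. q_W = (108 - 2q_V)/4.
Vertex substitutes q_W(q_V) into its own profit: π_V = q_V(117 - 2q_V - (108 - 2q_V)/2) - 17q_V = (63 - q_V)q_V - 17q_V.
Maximising: ∂π_V/∂q_V = 46 - 2q_V = 0, giving q_V = 23.
Then q_W = (108 - 2·23)/4 = 31/2.
Price P = 117 - 2·(77/2) = 40.
Willow's profit: (40 - 9)·(31/2) = 961/2.

480.50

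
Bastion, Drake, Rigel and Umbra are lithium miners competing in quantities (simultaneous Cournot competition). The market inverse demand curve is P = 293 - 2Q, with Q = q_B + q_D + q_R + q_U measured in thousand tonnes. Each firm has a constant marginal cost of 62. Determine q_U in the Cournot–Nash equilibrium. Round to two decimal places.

A representative firm's profit is π_i = q_i(293 - 2Q) - 62q_i.
First-order condition (treating rivals' output as given): 231 - 4q_i - 2·Σ_{j≠i} q_j = 0.
With identical firms every q_j equals q_i, so Σ_{j≠i} q_j = 3q_i and 231 = 10q_i, giving q_i = 231/10.

23.10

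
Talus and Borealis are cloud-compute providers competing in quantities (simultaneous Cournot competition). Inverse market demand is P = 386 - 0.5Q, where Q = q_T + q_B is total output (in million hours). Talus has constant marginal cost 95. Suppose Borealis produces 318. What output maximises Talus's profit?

With the rival's output fixed at 318, Talus's profit is π_T = (386 - (1/2)·318 - (1/2)q_T)q_T - (95q_T) = (227 - (1/2)q_T)q_T - (95q_T).
∂π_T/∂q_T = 132 - q_T = 0, so q_T = 132.

132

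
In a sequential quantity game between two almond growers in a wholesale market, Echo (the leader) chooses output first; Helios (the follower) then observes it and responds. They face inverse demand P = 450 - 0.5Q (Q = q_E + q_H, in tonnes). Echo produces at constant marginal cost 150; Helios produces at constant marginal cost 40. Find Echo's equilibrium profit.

9025

The follower Helios best-responds to any q_E: π_H = (450 - 0.5Q)q_H - 40q_H.
∂π_H/∂q_H = 410 - (1/2)q_E - q_H = 0 gives the reaction function q_H = (410 - (1/2)q_E).
The leader anticipates this reaction. Substituting into P = 450 - 0.5Q gives P = 245 - (1/4)q_E, so π_E = (245 - (1/4)q_E)q_E - 150q_E.
The leader's first-order condition 95 - (1/2)q_E = 0 yields q_E = 190.
Then q_H = (410 - (1/2)·190) = 315.
Price P = 450 - (1/2)·505 = 395/2.
Echo's profit: (395/2 - 150)·190 = 9025.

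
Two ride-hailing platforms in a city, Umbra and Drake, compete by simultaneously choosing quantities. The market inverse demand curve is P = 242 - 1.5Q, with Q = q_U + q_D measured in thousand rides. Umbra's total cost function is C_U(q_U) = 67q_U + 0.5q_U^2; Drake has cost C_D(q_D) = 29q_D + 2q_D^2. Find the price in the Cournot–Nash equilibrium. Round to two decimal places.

Umbra's profit: π_U = (242 - 1.5Q)q_U - (67q_U + (1/2)q_U²). Setting ∂π_U/∂q_U = 0: 175 - 4q_U - (3/2)(q_D) = 0.
Drake's profit: π_D = (242 - 1.5Q)q_D - (29q_D + 2q_D²). Setting ∂π_D/∂q_D = 0: 213 - 7q_D - (3/2)(q_U) = 0.
Rearranging gives the reaction functions q_U = (175 - (3/2)q_D)/4 and q_D = (213 - (3/2)q_U)/7.
Substituting one into the other gives q_U = 35.1650 and q_D = 22.8932.
Total output Q = 58.0583, so price P = 242 - (3/2)·58.0583 = 154.9126.

154.91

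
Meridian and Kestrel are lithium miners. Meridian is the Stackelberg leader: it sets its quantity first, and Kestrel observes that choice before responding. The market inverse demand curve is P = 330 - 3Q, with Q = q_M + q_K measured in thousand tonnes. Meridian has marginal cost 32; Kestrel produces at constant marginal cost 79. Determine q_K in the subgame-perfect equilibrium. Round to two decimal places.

13.08

Solve by backward induction. Given q_M, the follower Kestrel maximises π_K = (330 - 3q_M - 3q_K)q_K - 79q_K.
Setting the follower's marginal profit to zero, 251 - 3q_M - 6q_K = 0, i.e. q_K = (251 - 3q_M)/6.
Meridian substitutes q_K(q_M) into its own profit: π_M = q_M(330 - 3q_M - (251 - 3q_M)/2) - 32q_M = (409/2 - (3/2)q_M)q_M - 32q_M.
Maximising: ∂π_M/∂q_M = 345/2 - 3q_M = 0, giving q_M = 115/2.
Then q_K = (251 - 3·(115/2))/6 = 157/12.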